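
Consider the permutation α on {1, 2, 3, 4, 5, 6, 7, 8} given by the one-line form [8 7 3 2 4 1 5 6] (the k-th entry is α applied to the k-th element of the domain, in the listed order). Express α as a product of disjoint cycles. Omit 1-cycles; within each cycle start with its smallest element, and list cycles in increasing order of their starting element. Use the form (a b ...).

(1 8 6)(2 7 5 4)

Start at 1 and follow images: 1 → 8 → 6 → 1, giving the cycle (1 8 6).
Continuing from each remaining unvisited element yields (1 8 6)(2 7 5 4).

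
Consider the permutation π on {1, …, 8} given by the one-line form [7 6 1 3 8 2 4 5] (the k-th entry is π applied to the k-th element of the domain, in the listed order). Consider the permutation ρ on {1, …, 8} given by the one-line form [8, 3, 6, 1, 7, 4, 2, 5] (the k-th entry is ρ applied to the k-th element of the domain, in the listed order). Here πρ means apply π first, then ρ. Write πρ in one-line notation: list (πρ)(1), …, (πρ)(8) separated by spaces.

(πρ)(x) = ρ(π(x)). Computing each image: ρ(π(1)) = ρ(7) = 2, ρ(π(2)) = ρ(6) = 4, ρ(π(3)) = ρ(1) = 8, ρ(π(4)) = ρ(3) = 6, ρ(π(5)) = ρ(8) = 5, ρ(π(6)) = ρ(2) = 3, ρ(π(7)) = ρ(4) = 1, ρ(π(8)) = ρ(5) = 7.
Hence πρ = [2 4 8 6 5 3 1 7].

2 4 8 6 5 3 1 7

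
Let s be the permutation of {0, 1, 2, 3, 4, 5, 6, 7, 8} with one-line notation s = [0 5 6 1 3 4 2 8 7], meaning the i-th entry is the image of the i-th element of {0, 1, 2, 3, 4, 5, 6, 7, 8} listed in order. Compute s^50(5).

3

Tracing 5 → 4 → … returns to 5 after 4 steps, so 5 lies in a 4-cycle (1, 5, 4, 3).
On a 4-cycle, s^4 is the identity, so s^50 = s^2 there (50 ≡ 2 mod 4).
Stepping 2 places around the cycle: 5 → 4 → 3.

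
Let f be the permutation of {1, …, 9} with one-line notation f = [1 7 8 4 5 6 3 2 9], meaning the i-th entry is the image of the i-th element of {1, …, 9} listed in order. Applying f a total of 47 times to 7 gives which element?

Tracing 7 → 3 → … returns to 7 after 4 steps, so 7 lies in a 4-cycle (2 7 3 8).
Powers repeat with period 4 on this cycle, and 47 mod 4 = 3, so f^47(7) = f^3(7).
Stepping 3 places around the cycle: 7 → 3 → 8 → 2.

2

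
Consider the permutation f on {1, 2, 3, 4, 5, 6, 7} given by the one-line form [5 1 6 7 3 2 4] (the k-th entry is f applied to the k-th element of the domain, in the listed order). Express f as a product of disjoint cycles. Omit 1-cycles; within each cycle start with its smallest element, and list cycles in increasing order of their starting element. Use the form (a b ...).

From 1: 1 → 5 → 3 → 6 → 2 → 1, closing the cycle (1 5 3 6 2).
Continuing from each remaining unvisited element yields (1 5 3 6 2)(4 7).

(1 5 3 6 2)(4 7)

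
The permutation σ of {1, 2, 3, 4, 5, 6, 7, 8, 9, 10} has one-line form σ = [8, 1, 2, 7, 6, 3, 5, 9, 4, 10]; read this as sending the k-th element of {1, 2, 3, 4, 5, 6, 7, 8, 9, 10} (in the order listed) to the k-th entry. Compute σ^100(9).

4

Tracing 9 → 4 → … returns to 9 after 9 steps, so 9 lies in a 9-cycle (1 8 9 4 7 5 6 3 2).
On a 9-cycle, σ^9 is the identity, so σ^100 = σ^1 there (100 ≡ 1 mod 9).
Advancing 1 step from 9: 9 → 4.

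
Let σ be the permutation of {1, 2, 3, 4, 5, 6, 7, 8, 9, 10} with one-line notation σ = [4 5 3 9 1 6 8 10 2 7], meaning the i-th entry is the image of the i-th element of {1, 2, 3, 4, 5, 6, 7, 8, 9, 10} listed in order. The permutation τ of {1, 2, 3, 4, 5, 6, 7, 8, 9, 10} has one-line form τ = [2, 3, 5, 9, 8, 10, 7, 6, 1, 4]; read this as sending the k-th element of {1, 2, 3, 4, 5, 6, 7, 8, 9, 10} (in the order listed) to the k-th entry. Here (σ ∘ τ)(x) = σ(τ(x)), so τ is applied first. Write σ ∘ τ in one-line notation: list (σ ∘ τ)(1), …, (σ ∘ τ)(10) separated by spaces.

(σ ∘ τ)(x) = σ(τ(x)). Computing each image: σ(τ(1)) = σ(2) = 5, σ(τ(2)) = σ(3) = 3, σ(τ(3)) = σ(5) = 1, σ(τ(4)) = σ(9) = 2, σ(τ(5)) = σ(8) = 10, σ(τ(6)) = σ(10) = 7, σ(τ(7)) = σ(7) = 8, σ(τ(8)) = σ(6) = 6, σ(τ(9)) = σ(1) = 4, σ(τ(10)) = σ(4) = 9.
Hence σ ∘ τ = [5 3 1 2 10 7 8 6 4 9].

5 3 1 2 10 7 8 6 4 9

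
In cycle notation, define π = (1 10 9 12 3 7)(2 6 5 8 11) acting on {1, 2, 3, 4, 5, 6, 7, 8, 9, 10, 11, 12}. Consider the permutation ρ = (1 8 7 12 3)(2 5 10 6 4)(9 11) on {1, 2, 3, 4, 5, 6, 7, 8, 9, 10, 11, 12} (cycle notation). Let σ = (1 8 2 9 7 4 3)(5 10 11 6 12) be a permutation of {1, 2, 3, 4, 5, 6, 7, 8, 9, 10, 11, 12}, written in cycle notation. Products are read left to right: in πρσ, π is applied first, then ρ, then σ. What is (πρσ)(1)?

12

Apply the permutations in order: π(1) = 10, then ρ(10) = 6, then σ(6) = 12. So (πρσ)(1) = 12.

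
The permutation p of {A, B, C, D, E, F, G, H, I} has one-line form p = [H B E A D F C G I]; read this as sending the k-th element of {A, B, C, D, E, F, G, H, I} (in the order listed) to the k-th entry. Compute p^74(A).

Tracing A → H → … returns to A after 6 steps, so A lies in a 6-cycle (A, H, G, C, E, D).
Since the cycle has length 6, p^74 acts on it the same as p^2 (74 mod 6 = 2).
Stepping 2 places around the cycle: A → H → G.

G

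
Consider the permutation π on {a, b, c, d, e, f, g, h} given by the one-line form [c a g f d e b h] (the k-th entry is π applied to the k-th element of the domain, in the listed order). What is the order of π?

The disjoint-cycle form of π has cycle lengths 4, 3, 1.
The order of π is the least common multiple of its cycle lengths: lcm(4, 3) = 12.

12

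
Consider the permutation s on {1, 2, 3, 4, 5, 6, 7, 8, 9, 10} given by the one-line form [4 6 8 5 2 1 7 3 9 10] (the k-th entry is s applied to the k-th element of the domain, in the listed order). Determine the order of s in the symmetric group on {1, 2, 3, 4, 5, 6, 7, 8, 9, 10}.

Decomposing into disjoint cycles gives cycle lengths 5, 2, 1, 1, 1.
The order of s is the least common multiple of its cycle lengths: lcm(5, 2) = 10.

10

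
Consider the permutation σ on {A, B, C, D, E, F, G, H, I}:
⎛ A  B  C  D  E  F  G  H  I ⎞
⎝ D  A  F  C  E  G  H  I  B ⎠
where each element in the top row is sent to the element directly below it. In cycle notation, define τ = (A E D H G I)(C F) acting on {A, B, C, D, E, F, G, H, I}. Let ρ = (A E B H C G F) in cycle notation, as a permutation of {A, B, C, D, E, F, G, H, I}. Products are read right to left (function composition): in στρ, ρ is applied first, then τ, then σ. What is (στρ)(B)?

Chase B: ρ(B) = H; τ(H) = G; σ(G) = H. Hence (στρ)(B) = H.

H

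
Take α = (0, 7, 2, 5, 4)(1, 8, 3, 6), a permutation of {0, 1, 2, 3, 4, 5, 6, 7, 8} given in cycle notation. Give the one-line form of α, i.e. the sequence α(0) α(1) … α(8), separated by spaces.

7 8 5 6 0 4 1 2 3

Each element maps to the next entry in its cycle (wrapping to the front): 0→7, 1→8, 2→5, 3→6, 4→0, 5→4, 6→1, 7→2, 8→3.
So the one-line form is 7 8 5 6 0 4 1 2 3.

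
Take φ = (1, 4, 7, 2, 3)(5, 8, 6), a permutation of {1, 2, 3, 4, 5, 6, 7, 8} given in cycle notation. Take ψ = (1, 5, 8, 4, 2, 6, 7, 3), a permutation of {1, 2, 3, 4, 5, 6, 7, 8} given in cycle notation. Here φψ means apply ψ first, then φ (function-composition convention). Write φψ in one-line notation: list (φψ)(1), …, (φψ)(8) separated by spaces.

(φψ)(x) = φ(ψ(x)). Computing each image: φ(ψ(1)) = φ(5) = 8, φ(ψ(2)) = φ(6) = 5, φ(ψ(3)) = φ(1) = 4, φ(ψ(4)) = φ(2) = 3, φ(ψ(5)) = φ(8) = 6, φ(ψ(6)) = φ(7) = 2, φ(ψ(7)) = φ(3) = 1, φ(ψ(8)) = φ(4) = 7.
Hence φψ = [8 5 4 3 6 2 1 7].

8 5 4 3 6 2 1 7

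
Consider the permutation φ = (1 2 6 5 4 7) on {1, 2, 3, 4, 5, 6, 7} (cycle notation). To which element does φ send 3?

3 does not appear in any cycle of φ, so it is a fixed point: φ(3) = 3.

3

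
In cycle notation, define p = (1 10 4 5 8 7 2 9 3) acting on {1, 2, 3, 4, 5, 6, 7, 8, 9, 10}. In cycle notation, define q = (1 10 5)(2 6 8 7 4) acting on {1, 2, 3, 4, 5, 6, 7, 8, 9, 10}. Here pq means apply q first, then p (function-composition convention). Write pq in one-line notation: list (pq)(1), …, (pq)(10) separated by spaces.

Chase each element through q then p: 1 → 10 → 4; 2 → 6 → 6; 3 → 3 → 1; 4 → 2 → 9; 5 → 1 → 10; 6 → 8 → 7; 7 → 4 → 5; 8 → 7 → 2; 9 → 9 → 3; 10 → 5 → 8.
Collecting the images, pq = [4 6 1 9 10 7 5 2 3 8].

4 6 1 9 10 7 5 2 3 8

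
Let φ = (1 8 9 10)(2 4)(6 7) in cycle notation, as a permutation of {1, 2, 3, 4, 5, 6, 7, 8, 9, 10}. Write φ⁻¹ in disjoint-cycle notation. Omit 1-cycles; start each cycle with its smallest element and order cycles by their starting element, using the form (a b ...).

(1 10 9 8)(2 4)(6 7)

The inverse reverses each cycle.
Reversing each cycle of φ and rotating so the smallest element leads gives (1 10 9 8)(2 4)(6 7).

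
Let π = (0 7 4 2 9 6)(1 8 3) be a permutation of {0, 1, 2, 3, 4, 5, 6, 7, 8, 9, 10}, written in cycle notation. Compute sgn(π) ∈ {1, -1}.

-1

The cycle lengths are 6, 3, 1, 1.
A cycle of length ℓ contributes ℓ−1 transpositions, so π is a product of 5 + 2 = 7 transpositions — odd.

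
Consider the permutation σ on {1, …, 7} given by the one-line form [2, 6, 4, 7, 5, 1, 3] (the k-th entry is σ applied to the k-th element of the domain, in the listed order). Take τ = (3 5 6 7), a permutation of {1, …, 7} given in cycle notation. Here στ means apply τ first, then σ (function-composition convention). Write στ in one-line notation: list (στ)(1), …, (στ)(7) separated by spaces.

For each element, apply τ then σ: 1 → 1 → 2; 2 → 2 → 6; 3 → 5 → 5; 4 → 4 → 7; 5 → 6 → 1; 6 → 7 → 3; 7 → 3 → 4.
So στ in one-line form is 2 6 5 7 1 3 4.

2 6 5 7 1 3 4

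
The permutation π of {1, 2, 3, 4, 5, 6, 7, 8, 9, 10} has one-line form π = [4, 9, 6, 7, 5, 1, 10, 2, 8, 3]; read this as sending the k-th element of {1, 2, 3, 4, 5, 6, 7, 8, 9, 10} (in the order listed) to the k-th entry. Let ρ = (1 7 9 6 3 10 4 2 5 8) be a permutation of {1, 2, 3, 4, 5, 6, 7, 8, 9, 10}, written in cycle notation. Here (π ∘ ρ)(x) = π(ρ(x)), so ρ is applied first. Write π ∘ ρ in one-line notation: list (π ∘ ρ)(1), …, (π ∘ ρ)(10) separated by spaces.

For each element, apply ρ then π: 1 → 7 → 10; 2 → 5 → 5; 3 → 10 → 3; 4 → 2 → 9; 5 → 8 → 2; 6 → 3 → 6; 7 → 9 → 8; 8 → 1 → 4; 9 → 6 → 1; 10 → 4 → 7.
Collecting the images, π ∘ ρ = [10 5 3 9 2 6 8 4 1 7].

10 5 3 9 2 6 8 4 1 7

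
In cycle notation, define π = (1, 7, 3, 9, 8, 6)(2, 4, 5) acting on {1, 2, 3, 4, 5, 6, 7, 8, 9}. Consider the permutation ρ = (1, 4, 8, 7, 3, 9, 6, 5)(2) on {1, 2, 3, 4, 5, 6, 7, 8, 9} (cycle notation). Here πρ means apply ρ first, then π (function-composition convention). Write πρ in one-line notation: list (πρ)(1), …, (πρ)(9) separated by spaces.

5 4 8 6 7 2 9 3 1

(πρ)(x) = π(ρ(x)). Computing each image: π(ρ(1)) = π(4) = 5, π(ρ(2)) = π(2) = 4, π(ρ(3)) = π(9) = 8, π(ρ(4)) = π(8) = 6, π(ρ(5)) = π(1) = 7, π(ρ(6)) = π(5) = 2, π(ρ(7)) = π(3) = 9, π(ρ(8)) = π(7) = 3, π(ρ(9)) = π(6) = 1.
Hence πρ = [5 4 8 6 7 2 9 3 1].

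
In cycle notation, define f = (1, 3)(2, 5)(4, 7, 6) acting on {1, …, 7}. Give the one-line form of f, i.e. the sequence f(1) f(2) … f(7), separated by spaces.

Each element maps to the next entry in its cycle (wrapping to the front): 1→3, 2→5, 3→1, 4→7, 5→2, 6→4, 7→6.
Listing these in domain order gives 3 5 1 7 2 4 6.

3 5 1 7 2 4 6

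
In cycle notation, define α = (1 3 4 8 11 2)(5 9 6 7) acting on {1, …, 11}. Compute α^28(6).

6

6 lies in the 4-cycle (5 9 6 7).
Powers repeat with period 4 on this cycle, and 28 mod 4 = 0, so α^28(6) = α^0(6).
So α^28(6) = 6.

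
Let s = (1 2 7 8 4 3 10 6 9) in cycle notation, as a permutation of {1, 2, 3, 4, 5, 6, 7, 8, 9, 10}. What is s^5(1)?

1 lies in the 9-cycle (1 2 7 8 4 3 10 6 9).
Advancing 5 steps from 1: 1 → 2 → 7 → 8 → 4 → 3.

3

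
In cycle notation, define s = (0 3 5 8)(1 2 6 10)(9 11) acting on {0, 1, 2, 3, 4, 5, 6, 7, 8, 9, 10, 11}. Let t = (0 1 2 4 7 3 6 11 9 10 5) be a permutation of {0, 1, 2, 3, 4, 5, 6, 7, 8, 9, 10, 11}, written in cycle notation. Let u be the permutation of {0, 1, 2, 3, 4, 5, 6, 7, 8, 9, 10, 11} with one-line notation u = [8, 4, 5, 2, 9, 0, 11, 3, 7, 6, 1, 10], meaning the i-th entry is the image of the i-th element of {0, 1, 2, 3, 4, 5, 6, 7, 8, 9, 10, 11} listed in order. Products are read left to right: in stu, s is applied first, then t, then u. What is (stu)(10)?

(stu)(10) = u(t(s(10))). s(10) = 1, then t(1) = 2, then u(2) = 5, so the result is 5.

5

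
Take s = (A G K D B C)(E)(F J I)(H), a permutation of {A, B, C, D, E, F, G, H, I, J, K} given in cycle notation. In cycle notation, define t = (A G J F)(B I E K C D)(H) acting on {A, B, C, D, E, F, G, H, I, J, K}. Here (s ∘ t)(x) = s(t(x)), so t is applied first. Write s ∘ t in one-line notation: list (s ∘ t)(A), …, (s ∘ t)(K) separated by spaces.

K F B C D G I H E J A

Chase each element through t then s: A → G → K; B → I → F; C → D → B; D → B → C; E → K → D; F → A → G; G → J → I; H → H → H; I → E → E; J → F → J; K → C → A.
Collecting the images, s ∘ t = [K F B C D G I H E J A].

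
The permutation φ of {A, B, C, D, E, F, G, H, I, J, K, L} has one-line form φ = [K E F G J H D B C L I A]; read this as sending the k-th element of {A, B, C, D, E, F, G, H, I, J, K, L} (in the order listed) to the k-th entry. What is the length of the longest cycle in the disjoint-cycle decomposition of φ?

10

Decomposing into disjoint cycles gives (A, K, I, C, F, H, B, E, J, L)(D, G); the longest has length 10.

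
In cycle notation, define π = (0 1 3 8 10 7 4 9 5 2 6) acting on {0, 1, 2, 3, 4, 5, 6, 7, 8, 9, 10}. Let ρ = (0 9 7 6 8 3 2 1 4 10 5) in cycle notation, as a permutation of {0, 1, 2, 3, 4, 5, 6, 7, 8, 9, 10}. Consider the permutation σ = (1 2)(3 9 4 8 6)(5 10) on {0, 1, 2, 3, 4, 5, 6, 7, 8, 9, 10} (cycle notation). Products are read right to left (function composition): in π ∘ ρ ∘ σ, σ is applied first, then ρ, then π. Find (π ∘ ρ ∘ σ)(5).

Chase 5: σ(5) = 10; ρ(10) = 5; π(5) = 2. Hence (π ∘ ρ ∘ σ)(5) = 2.

2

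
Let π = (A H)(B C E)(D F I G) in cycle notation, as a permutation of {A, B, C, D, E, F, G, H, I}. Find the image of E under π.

B

In the cycle (B C E), E is followed by B, so π(E) = B.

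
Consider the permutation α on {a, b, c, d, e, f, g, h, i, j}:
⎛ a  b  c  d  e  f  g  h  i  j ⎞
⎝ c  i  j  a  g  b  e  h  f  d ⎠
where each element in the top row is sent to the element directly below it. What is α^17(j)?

Tracing j → d → … returns to j after 4 steps, so j lies in a 4-cycle (a, c, j, d).
Powers repeat with period 4 on this cycle, and 17 mod 4 = 1, so α^17(j) = α^1(j).
Advancing 1 step from j: j → d.

d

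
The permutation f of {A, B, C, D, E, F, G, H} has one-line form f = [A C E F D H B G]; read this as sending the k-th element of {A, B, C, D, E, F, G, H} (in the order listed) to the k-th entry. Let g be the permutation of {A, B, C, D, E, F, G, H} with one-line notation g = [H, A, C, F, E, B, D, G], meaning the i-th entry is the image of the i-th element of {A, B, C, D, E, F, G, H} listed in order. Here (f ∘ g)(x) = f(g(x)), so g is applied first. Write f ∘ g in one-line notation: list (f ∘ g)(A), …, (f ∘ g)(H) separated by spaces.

G A E H D C F B

For each element, apply g then f: A → H → G; B → A → A; C → C → E; D → F → H; E → E → D; F → B → C; G → D → F; H → G → B.
So f ∘ g in one-line form is G A E H D C F B.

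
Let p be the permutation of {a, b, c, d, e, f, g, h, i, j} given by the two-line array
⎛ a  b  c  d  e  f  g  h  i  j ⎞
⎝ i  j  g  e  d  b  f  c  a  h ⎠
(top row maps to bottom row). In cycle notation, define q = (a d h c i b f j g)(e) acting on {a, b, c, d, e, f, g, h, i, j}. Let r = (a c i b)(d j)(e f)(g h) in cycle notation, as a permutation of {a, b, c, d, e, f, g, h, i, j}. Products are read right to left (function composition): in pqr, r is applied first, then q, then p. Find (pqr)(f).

(pqr)(f) = p(q(r(f))). r(f) = e, then q(e) = e, then p(e) = d, so the result is d.

d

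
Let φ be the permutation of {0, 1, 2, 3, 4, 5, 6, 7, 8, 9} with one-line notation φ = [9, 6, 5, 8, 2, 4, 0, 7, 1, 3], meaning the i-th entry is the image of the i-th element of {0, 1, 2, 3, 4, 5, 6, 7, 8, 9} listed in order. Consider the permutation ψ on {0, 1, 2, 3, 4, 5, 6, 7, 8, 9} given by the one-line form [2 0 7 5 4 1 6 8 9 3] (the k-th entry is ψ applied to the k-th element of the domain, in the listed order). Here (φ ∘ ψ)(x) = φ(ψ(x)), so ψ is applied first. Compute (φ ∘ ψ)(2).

7

ψ(2) = 7, then φ(7) = 7; composing gives (φ ∘ ψ)(2) = 7.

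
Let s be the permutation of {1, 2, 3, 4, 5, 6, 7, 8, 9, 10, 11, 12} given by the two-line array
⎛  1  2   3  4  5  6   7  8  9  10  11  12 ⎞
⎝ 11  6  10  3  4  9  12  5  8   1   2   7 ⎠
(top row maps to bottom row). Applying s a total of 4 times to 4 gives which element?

11

Tracing 4 → 3 → … returns to 4 after 10 steps, so 4 lies in a 10-cycle (1, 11, 2, 6, 9, 8, 5, 4, 3, 10).
Advancing 4 steps from 4: 4 → 3 → 10 → 1 → 11.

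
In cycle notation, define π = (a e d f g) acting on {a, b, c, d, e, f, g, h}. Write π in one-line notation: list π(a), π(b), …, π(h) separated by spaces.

e b c f d g a h

Each element maps to the next entry in its cycle (wrapping to the front): a↦e, b↦b, c↦c, d↦f, e↦d, f↦g, g↦a, h↦h.
Listing these in domain order gives e b c f d g a h.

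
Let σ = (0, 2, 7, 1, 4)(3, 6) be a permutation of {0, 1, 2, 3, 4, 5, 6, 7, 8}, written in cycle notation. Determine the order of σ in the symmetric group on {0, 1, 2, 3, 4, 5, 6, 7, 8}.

10

The disjoint cycles have lengths 5, 2, 1, 1.
The order is lcm(5, 2) = 10.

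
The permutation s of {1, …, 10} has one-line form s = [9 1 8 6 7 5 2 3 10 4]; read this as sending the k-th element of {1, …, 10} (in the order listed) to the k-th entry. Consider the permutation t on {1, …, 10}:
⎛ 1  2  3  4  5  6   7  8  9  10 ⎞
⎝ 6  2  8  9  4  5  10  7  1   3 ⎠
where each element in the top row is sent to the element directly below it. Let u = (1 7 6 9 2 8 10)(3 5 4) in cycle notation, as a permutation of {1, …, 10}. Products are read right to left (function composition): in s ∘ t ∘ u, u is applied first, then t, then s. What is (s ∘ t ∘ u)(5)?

(s ∘ t ∘ u)(5) = s(t(u(5))). u(5) = 4, then t(4) = 9, then s(9) = 10, so the result is 10.

10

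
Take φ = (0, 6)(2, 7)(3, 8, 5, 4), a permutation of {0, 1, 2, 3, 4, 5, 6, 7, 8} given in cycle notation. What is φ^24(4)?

4 lies in the 4-cycle (3, 8, 5, 4).
Since the cycle has length 4, φ^24 acts on it the same as φ^0 (24 mod 4 = 0).
So φ^24(4) = 4.

4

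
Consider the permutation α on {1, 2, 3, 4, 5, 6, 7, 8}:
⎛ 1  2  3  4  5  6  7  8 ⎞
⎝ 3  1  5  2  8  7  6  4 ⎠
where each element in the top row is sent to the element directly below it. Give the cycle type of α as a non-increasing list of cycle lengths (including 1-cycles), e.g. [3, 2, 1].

The disjoint cycles are (1 3 5 8 4 2)(6 7), with lengths 6, 2 in non-increasing order.

[6, 2]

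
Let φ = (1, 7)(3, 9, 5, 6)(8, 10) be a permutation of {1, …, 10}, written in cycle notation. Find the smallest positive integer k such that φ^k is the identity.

The disjoint cycles have lengths 4, 2, 2, 1, 1.
The order of φ is the least common multiple of its cycle lengths: lcm(4, 2, 2) = 4.

4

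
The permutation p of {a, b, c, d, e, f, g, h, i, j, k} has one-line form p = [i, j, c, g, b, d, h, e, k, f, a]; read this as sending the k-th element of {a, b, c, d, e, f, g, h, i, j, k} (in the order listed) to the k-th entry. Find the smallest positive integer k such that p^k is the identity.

Writing p as disjoint cycles, the cycle lengths are 7, 3, 1.
Since disjoint cycles commute, ord(p) = lcm(7, 3) = 21.

21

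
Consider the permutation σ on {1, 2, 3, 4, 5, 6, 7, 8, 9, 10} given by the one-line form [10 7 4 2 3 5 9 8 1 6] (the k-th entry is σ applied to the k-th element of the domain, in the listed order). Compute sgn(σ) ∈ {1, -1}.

1

In disjoint-cycle form the cycle lengths are 9, 1.
A cycle of length ℓ contributes ℓ−1 transpositions, so σ is a product of 8 transpositions — even.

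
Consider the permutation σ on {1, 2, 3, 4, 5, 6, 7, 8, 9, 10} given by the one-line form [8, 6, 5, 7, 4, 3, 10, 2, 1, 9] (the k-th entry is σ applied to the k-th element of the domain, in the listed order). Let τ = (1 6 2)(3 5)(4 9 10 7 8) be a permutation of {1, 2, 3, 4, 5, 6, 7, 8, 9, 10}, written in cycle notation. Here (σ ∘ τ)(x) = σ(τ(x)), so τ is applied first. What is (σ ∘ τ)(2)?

τ(2) = 1, then σ(1) = 8; composing gives (σ ∘ τ)(2) = 8.

8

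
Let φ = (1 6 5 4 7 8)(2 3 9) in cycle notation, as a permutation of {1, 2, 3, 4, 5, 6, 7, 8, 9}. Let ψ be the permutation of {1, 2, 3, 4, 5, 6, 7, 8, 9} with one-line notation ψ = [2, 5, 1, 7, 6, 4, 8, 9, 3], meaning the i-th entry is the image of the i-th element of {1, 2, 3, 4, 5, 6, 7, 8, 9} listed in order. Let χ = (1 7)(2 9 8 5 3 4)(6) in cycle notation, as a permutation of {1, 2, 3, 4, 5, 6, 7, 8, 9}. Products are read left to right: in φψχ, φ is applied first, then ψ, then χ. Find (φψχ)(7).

Apply the permutations in order: φ(7) = 8, then ψ(8) = 9, then χ(9) = 8. So (φψχ)(7) = 8.

8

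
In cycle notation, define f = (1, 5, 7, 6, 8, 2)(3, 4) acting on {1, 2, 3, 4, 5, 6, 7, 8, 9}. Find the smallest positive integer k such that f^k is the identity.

The cycle type of f is (6, 2, 1).
The order of f is the least common multiple of its cycle lengths: lcm(6, 2) = 6.

6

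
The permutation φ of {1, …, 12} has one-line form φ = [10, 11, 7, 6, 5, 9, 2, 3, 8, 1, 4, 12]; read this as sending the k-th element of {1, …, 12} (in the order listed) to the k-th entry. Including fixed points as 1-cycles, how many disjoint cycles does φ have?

The cycle decomposition is (1 10)(2 11 4 6 9 8 3 7)(5)(12), which has 4 cycles (counting 1-cycles).

4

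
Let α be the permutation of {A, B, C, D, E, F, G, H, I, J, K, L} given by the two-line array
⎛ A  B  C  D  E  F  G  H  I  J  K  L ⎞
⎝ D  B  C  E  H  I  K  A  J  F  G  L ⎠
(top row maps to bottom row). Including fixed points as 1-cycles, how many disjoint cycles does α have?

6

The cycle decomposition is (A D E H)(B)(C)(F I J)(G K)(L), which has 6 cycles (counting 1-cycles).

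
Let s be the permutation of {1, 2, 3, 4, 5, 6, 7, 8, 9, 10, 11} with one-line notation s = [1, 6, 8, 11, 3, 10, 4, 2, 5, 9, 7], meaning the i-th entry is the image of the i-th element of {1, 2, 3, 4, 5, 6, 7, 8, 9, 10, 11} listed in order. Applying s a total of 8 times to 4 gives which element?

Tracing 4 → 11 → … returns to 4 after 3 steps, so 4 lies in a 3-cycle (4, 11, 7).
Since the cycle has length 3, s^8 acts on it the same as s^2 (8 mod 3 = 2).
Advancing 2 steps from 4: 4 → 11 → 7.

7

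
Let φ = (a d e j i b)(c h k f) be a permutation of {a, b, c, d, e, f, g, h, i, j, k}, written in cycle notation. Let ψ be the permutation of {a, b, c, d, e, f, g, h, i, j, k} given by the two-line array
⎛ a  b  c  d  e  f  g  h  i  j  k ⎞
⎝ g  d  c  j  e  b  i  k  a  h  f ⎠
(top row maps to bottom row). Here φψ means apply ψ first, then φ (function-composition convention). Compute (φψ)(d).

i

ψ(d) = j, then φ(j) = i; composing gives (φψ)(d) = i.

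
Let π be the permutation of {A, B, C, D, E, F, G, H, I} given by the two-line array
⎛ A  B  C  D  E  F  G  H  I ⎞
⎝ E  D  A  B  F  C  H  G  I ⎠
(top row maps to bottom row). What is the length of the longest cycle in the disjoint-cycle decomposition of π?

Decomposing into disjoint cycles gives (A E F C)(B D)(G H); the longest has length 4.

4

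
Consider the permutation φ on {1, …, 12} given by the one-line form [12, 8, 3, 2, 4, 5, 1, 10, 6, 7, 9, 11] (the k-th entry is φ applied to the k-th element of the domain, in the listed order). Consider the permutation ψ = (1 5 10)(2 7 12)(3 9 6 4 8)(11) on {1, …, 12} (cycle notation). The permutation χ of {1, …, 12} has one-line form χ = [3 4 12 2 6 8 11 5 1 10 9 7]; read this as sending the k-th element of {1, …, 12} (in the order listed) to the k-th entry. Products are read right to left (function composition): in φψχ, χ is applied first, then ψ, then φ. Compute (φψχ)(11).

Chase 11: χ(11) = 9; ψ(9) = 6; φ(6) = 5. Hence (φψχ)(11) = 5.

5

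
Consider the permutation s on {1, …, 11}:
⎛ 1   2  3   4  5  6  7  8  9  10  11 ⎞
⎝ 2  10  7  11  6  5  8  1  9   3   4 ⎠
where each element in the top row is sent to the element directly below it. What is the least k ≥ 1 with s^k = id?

The disjoint-cycle form of s has cycle lengths 6, 2, 2, 1.
The order of s is the least common multiple of its cycle lengths: lcm(6, 2, 2) = 6.

6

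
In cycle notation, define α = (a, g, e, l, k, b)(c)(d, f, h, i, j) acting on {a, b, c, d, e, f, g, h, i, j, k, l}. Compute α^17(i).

i lies in the 5-cycle (d, f, h, i, j).
On a 5-cycle, α^5 is the identity, so α^17 = α^2 there (17 ≡ 2 mod 5).
Advancing 2 steps from i: i → j → d.

d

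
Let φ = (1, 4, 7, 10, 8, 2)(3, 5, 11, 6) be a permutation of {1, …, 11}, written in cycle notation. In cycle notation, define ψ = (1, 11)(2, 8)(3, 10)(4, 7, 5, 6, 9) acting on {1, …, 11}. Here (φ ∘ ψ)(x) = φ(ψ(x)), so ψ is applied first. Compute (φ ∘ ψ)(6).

9

ψ(6) = 9, then φ(9) = 9; composing gives (φ ∘ ψ)(6) = 9.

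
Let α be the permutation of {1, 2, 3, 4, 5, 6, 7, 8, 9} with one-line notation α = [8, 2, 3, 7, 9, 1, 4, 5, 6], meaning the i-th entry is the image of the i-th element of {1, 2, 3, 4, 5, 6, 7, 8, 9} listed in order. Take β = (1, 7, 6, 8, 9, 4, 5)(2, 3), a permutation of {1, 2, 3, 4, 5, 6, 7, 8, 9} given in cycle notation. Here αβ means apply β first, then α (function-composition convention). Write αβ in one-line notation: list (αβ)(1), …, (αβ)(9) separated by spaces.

(αβ)(x) = α(β(x)). Computing each image: α(β(1)) = α(7) = 4, α(β(2)) = α(3) = 3, α(β(3)) = α(2) = 2, α(β(4)) = α(5) = 9, α(β(5)) = α(1) = 8, α(β(6)) = α(8) = 5, α(β(7)) = α(6) = 1, α(β(8)) = α(9) = 6, α(β(9)) = α(4) = 7.
Hence αβ = [4 3 2 9 8 5 1 6 7].

4 3 2 9 8 5 1 6 7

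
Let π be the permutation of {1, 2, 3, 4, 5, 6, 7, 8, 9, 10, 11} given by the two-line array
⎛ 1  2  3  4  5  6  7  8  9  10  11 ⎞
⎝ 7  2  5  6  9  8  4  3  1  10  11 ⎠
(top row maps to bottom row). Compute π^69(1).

Tracing 1 → 7 → … returns to 1 after 8 steps, so 1 lies in an 8-cycle (1 7 4 6 8 3 5 9).
Since the cycle has length 8, π^69 acts on it the same as π^5 (69 mod 8 = 5).
Stepping 5 places around the cycle: 1 → 7 → 4 → 6 → 8 → 3.

3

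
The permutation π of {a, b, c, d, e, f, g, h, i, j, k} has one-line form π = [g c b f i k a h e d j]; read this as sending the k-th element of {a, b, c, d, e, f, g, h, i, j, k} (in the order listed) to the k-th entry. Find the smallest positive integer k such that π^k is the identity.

Writing π as disjoint cycles, the cycle lengths are 4, 2, 2, 2, 1.
The order of π is the least common multiple of its cycle lengths: lcm(4, 2, 2, 2) = 4.

4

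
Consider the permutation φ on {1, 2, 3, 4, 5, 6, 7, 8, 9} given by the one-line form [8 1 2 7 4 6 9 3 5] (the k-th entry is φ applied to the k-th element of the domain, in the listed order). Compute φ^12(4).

Tracing 4 → 7 → … returns to 4 after 4 steps, so 4 lies in a 4-cycle (4, 7, 9, 5).
On a 4-cycle, φ^4 is the identity, so φ^12 = φ^0 there (12 ≡ 0 mod 4).
So φ^12(4) = 4.

4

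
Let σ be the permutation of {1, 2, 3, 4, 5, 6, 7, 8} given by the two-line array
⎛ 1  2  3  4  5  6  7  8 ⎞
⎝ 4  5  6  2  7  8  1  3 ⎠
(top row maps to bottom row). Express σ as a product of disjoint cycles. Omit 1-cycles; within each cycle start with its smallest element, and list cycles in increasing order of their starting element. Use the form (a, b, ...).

Start at 1 and follow images: 1 → 4 → 2 → 5 → 7 → 1, giving the cycle (1, 4, 2, 5, 7).
Repeating from the next unused element and collecting all non-trivial cycles gives (1, 4, 2, 5, 7)(3, 6, 8).

(1, 4, 2, 5, 7)(3, 6, 8)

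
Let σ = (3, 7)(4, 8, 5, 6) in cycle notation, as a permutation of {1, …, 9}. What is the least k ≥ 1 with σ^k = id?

The disjoint cycles have lengths 4, 2, 1, 1, 1.
Since disjoint cycles commute, ord(σ) = lcm(4, 2) = 4.

4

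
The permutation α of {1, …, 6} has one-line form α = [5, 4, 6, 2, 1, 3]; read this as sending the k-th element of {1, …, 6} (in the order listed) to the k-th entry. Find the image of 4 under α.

2

4 is element number 4 of the domain, and entry number 4 of the one-line form is 2, so α(4) = 2.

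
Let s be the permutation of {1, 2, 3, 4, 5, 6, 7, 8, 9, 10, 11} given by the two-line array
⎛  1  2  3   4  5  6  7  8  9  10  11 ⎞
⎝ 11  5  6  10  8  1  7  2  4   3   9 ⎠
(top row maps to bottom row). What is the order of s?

21

The disjoint-cycle form of s has cycle lengths 7, 3, 1.
The order is lcm(7, 3) = 21.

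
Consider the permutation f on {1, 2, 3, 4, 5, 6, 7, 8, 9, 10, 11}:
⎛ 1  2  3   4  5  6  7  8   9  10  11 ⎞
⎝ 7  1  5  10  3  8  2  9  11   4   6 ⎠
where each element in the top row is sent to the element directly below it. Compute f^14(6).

9

Tracing 6 → 8 → … returns to 6 after 4 steps, so 6 lies in a 4-cycle (6 8 9 11).
On a 4-cycle, f^4 is the identity, so f^14 = f^2 there (14 ≡ 2 mod 4).
Advancing 2 steps from 6: 6 → 8 → 9.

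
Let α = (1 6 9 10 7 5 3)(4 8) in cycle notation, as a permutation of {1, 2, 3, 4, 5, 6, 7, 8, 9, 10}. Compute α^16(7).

3

7 lies in the 7-cycle (1 6 9 10 7 5 3).
Since the cycle has length 7, α^16 acts on it the same as α^2 (16 mod 7 = 2).
Advancing 2 steps from 7: 7 → 5 → 3.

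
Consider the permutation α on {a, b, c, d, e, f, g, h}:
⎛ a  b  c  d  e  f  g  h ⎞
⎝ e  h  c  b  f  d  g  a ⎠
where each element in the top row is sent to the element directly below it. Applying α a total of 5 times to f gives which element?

Tracing f → d → … returns to f after 6 steps, so f lies in a 6-cycle (a, e, f, d, b, h).
Stepping 5 places around the cycle: f → d → b → h → a → e.

e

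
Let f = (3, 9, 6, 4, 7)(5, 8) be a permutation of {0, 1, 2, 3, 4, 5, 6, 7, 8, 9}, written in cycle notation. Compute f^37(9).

9 lies in the 5-cycle (3, 9, 6, 4, 7).
Powers repeat with period 5 on this cycle, and 37 mod 5 = 2, so f^37(9) = f^2(9).
Stepping 2 places around the cycle: 9 → 6 → 4.

4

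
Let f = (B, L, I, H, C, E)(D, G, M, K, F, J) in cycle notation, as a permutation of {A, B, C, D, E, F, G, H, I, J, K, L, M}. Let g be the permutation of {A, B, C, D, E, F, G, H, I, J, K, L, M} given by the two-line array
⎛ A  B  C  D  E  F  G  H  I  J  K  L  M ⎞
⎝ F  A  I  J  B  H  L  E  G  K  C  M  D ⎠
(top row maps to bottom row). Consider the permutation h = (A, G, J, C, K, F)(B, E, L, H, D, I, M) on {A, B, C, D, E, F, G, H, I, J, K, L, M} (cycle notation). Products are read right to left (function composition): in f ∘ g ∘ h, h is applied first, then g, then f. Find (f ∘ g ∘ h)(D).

Apply the permutations in order: h(D) = I, then g(I) = G, then f(G) = M. So (f ∘ g ∘ h)(D) = M.

M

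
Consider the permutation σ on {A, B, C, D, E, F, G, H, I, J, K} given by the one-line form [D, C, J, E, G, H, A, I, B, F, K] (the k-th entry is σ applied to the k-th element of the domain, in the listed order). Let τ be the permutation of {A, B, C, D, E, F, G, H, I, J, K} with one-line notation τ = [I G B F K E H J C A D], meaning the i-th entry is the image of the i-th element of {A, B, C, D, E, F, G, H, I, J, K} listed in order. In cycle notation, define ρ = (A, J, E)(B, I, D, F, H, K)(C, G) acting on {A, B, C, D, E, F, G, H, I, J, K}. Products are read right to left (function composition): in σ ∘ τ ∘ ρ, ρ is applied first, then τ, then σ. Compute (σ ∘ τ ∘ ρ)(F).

F

Chase F: ρ(F) = H; τ(H) = J; σ(J) = F. Hence (σ ∘ τ ∘ ρ)(F) = F.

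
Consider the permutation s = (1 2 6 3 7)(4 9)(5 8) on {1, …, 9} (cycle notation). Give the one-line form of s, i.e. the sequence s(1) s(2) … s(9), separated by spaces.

Each element maps to the next entry in its cycle (wrapping to the front): 1↦2, 2↦6, 3↦7, 4↦9, 5↦8, 6↦3, 7↦1, 8↦5, 9↦4.
Listing these in domain order gives 2 6 7 9 8 3 1 5 4.

2 6 7 9 8 3 1 5 4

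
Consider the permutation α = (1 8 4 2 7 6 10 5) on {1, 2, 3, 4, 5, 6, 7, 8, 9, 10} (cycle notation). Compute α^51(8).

7

8 lies in the 8-cycle (1 8 4 2 7 6 10 5).
On an 8-cycle, α^8 is the identity, so α^51 = α^3 there (51 ≡ 3 mod 8).
Stepping 3 places around the cycle: 8 → 4 → 2 → 7.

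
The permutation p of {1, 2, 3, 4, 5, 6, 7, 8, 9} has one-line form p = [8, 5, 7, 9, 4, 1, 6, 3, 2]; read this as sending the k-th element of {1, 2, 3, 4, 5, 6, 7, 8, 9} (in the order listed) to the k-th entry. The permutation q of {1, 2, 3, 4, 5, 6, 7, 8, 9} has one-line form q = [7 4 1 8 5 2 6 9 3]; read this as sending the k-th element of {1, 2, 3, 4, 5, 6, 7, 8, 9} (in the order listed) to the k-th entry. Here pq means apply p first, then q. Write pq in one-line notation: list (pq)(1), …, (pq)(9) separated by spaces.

(pq)(x) = q(p(x)). Computing each image: q(p(1)) = q(8) = 9, q(p(2)) = q(5) = 5, q(p(3)) = q(7) = 6, q(p(4)) = q(9) = 3, q(p(5)) = q(4) = 8, q(p(6)) = q(1) = 7, q(p(7)) = q(6) = 2, q(p(8)) = q(3) = 1, q(p(9)) = q(2) = 4.
Hence pq = [9 5 6 3 8 7 2 1 4].

9 5 6 3 8 7 2 1 4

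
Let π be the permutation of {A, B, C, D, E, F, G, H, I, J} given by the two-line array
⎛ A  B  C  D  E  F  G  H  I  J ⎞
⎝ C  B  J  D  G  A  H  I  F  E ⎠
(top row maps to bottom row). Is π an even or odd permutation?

odd

In disjoint-cycle form the cycle lengths are 8, 1, 1.
A cycle is odd iff its length is even; π has 1 even-length cycle, so sgn(π) = (−1)^1 and π is odd.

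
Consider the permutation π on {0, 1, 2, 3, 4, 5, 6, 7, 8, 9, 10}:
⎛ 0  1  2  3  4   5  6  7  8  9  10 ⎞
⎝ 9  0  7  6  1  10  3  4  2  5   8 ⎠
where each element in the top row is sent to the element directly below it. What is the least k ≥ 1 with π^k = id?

Writing π as disjoint cycles, the cycle lengths are 9, 2.
The order is lcm(9, 2) = 18.

18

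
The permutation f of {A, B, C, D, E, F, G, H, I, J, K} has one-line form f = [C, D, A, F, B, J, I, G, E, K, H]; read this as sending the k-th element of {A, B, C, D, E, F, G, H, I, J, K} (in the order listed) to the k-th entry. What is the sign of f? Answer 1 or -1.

In disjoint-cycle form the cycle lengths are 9, 2.
A cycle is odd iff its length is even; f has 1 even-length cycle, so sgn(f) = (−1)^1 and f is odd.

-1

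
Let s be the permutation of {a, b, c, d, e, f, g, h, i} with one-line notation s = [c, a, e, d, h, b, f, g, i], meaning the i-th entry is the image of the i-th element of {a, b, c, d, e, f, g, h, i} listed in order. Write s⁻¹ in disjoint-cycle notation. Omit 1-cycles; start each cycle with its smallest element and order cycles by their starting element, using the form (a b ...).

The cycle decomposition of s is (a c e h g f b).
The inverse reverses every cycle; in canonical form, s⁻¹ = (a b f g h e c).

(a b f g h e c)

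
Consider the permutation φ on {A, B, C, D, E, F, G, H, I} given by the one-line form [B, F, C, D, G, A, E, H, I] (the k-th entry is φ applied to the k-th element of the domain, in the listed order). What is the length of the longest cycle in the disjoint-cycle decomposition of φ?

3

Decomposing into disjoint cycles gives (A B F)(E G); the longest has length 3.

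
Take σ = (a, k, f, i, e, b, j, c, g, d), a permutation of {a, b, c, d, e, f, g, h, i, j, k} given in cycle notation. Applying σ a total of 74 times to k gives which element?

b

k lies in the 10-cycle (a, k, f, i, e, b, j, c, g, d).
Since the cycle has length 10, σ^74 acts on it the same as σ^4 (74 mod 10 = 4).
Stepping 4 places around the cycle: k → f → i → e → b.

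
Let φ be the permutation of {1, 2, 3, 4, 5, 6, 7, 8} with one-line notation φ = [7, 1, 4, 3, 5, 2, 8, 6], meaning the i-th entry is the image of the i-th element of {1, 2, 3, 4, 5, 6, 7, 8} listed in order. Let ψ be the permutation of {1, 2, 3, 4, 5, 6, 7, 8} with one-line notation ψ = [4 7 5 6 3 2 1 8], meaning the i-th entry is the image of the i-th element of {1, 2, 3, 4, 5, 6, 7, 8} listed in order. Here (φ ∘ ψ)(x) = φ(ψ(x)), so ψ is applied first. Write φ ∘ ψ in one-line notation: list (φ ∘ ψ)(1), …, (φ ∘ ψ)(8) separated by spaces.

3 8 5 2 4 1 7 6

(φ ∘ ψ)(x) = φ(ψ(x)). Computing each image: φ(ψ(1)) = φ(4) = 3, φ(ψ(2)) = φ(7) = 8, φ(ψ(3)) = φ(5) = 5, φ(ψ(4)) = φ(6) = 2, φ(ψ(5)) = φ(3) = 4, φ(ψ(6)) = φ(2) = 1, φ(ψ(7)) = φ(1) = 7, φ(ψ(8)) = φ(8) = 6.
Hence φ ∘ ψ = [3 8 5 2 4 1 7 6].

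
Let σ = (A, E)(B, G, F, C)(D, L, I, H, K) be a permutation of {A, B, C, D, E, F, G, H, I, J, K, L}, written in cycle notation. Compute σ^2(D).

D lies in the 5-cycle (D, L, I, H, K).
Advancing 2 steps from D: D → L → I.

I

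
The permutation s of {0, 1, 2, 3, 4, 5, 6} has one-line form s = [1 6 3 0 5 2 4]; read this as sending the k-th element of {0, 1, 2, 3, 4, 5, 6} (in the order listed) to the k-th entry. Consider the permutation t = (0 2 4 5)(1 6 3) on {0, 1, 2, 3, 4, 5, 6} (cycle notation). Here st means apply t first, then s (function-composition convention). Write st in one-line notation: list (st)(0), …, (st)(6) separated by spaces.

3 4 5 6 2 1 0

(st)(x) = s(t(x)). Computing each image: s(t(0)) = s(2) = 3, s(t(1)) = s(6) = 4, s(t(2)) = s(4) = 5, s(t(3)) = s(1) = 6, s(t(4)) = s(5) = 2, s(t(5)) = s(0) = 1, s(t(6)) = s(3) = 0.
Hence st = [3 4 5 6 2 1 0].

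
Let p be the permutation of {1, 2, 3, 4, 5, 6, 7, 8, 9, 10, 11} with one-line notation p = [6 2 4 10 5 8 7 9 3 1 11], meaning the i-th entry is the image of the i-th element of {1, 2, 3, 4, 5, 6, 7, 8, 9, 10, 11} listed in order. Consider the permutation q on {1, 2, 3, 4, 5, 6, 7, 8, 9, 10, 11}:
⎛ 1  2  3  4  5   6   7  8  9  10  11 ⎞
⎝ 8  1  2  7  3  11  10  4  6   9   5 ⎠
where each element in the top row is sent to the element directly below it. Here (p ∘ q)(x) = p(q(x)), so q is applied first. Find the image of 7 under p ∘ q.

First apply q: q(7) = 10, then p(10) = 1. Thus (p ∘ q)(7) = 1.

1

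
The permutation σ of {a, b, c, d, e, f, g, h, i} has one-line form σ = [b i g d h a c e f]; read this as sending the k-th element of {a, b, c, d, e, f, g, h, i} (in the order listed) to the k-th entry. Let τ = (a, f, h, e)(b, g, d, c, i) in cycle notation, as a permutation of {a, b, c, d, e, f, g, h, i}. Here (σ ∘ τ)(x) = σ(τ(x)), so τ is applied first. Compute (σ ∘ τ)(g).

d

τ(g) = d, then σ(d) = d; composing gives (σ ∘ τ)(g) = d.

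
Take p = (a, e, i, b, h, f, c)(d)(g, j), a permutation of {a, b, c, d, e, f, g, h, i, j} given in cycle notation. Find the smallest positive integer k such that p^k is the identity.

The cycle type of p is (7, 2, 1).
The order is lcm(7, 2) = 14.

14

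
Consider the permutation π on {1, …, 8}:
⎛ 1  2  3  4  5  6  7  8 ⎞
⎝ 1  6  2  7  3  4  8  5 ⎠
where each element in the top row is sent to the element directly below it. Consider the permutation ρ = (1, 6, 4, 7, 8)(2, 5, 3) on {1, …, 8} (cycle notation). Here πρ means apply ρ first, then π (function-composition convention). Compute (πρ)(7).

ρ(7) = 8, then π(8) = 5; composing gives (πρ)(7) = 5.

5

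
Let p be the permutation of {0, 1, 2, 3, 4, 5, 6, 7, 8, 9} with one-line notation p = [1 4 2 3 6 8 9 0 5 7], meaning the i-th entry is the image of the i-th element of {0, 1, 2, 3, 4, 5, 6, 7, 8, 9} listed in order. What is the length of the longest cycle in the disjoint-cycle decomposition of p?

Decomposing into disjoint cycles gives (0 1 4 6 9 7)(5 8); the longest has length 6.

6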